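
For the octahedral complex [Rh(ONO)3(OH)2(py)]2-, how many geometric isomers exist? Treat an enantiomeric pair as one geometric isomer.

3

An octahedron has six vertices in three trans pairs; every non-trans pair is cis.
Working through the distinct placements yields 3 geometric isomers: ONO mer, OH trans; ONO fac, OH cis; ONO mer, OH cis.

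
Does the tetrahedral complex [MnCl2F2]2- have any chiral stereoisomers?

no

Only one geometric arrangement is possible.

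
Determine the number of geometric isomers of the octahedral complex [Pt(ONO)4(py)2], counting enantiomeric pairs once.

2

The six octahedral sites form three mutually perpendicular trans pairs.
Working through the distinct placements yields 2 geometric isomers: py trans; py cis.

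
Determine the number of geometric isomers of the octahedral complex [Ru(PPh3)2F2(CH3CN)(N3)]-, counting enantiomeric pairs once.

Working through the distinct placements yields 6 geometric isomers: PPh3 trans, F cis; PPh3 cis, F cis (3 arrangements, 2 chiral); PPh3 trans, F trans; PPh3 cis, F trans.

6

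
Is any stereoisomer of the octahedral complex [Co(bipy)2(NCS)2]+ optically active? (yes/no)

yes

An octahedron has six vertices in three trans pairs; every non-trans pair is cis.
Each bipy is bidentate and must span two cis positions.
Systematic placement gives 2 geometric isomers: NCS trans; NCS cis (chiral).
One of these lacks any improper symmetry element and so occurs as an enantiomeric pair, giving 2 + 1 = 3 stereoisomers in total.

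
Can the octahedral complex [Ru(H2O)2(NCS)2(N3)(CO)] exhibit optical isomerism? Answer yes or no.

yes

In an octahedral complex each vertex has one trans partner and four cis neighbours.
The distinct arrangements are (6 in all): H2O cis, NCS trans; H2O cis, NCS cis (3 arrangements, 2 chiral); H2O trans, NCS trans; H2O trans, NCS cis.
Of these, 2 lack any improper symmetry element and so occur as enantiomeric pairs, giving 6 + 2 = 8 stereoisomers in total.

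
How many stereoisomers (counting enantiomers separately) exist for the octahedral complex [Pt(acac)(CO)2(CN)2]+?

The six octahedral sites form three mutually perpendicular trans pairs.
Each acac is bidentate and must span two cis positions.
Working through the distinct placements yields 3 geometric isomers: CO cis, CN trans; CO cis, CN cis (chiral); CO trans, CN cis.
One of these lacks any improper symmetry element and so occurs as an enantiomeric pair, giving 3 + 1 = 4 stereoisomers in total.

4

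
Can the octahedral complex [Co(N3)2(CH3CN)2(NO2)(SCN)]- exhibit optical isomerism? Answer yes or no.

yes

An octahedron has six vertices in three trans pairs; every non-trans pair is cis.
Working through the distinct placements yields 6 geometric isomers: N3 trans, CH3CN trans; N3 cis, CH3CN trans; N3 cis, CH3CN cis (3 arrangements, 2 chiral); N3 trans, CH3CN cis.
Of these, 2 lack any improper symmetry element and so occur as enantiomeric pairs, giving 6 + 2 = 8 stereoisomers in total.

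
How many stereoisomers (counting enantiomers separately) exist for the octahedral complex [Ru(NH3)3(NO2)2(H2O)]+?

3

The six octahedral sites form three mutually perpendicular trans pairs.
Systematic placement gives 3 geometric isomers: NH3 mer, NO2 trans; NH3 fac, NO2 cis; NH3 mer, NO2 cis.
Each arrangement has an internal mirror plane or centre of symmetry, so none is chiral.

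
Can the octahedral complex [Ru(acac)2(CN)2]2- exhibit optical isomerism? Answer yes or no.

yes

The six octahedral sites form three mutually perpendicular trans pairs.
Each acac is bidentate and must span two cis positions.
Systematic placement gives 2 geometric isomers: CN trans; CN cis (chiral).
One of these lacks any improper symmetry element and so occurs as an enantiomeric pair, giving 2 + 1 = 3 stereoisomers in total.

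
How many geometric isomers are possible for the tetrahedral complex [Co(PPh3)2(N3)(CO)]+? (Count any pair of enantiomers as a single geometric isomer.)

Only one geometric arrangement is possible.

1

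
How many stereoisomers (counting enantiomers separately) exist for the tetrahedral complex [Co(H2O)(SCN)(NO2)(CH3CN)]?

In a tetrahedral complex all four positions are equivalent and every pair of ligands is adjacent — there is no cis/trans distinction.
Only one geometric arrangement is possible; it has no improper symmetry element, so it exists as a pair of enantiomers (2 stereoisomers).

2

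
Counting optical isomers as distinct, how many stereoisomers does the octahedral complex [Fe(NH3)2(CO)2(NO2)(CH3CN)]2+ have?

8

An octahedron has six vertices in three trans pairs; every non-trans pair is cis.
There are 6 geometric isomers: NH3 cis, CO cis (3 arrangements, 2 chiral); NH3 trans, CO cis; NH3 cis, CO trans; NH3 trans, CO trans.
Of these, 2 lack any improper symmetry element and so occur as enantiomeric pairs, giving 6 + 2 = 8 stereoisomers in total.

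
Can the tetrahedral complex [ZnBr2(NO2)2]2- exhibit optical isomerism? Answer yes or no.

All four vertices of a tetrahedron are equivalent and mutually adjacent, so cis/trans isomerism cannot arise.
Only one geometric arrangement is possible.

no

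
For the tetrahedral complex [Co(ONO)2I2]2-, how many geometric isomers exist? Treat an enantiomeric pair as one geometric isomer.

1

All four vertices of a tetrahedron are equivalent and mutually adjacent, so cis/trans isomerism cannot arise.
Only one geometric arrangement is possible.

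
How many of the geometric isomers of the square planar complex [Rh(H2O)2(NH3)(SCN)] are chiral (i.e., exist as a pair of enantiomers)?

0

In a square planar complex each vertex has one trans partner and two cis neighbours.
The distinct arrangements are (2 in all): H2O cis; H2O trans.
Each arrangement has an internal mirror plane or centre of symmetry, so none is chiral.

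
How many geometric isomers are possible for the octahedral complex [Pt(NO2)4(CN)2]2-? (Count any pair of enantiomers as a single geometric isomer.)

The distinct arrangements are (2 in all): CN trans; CN cis.

2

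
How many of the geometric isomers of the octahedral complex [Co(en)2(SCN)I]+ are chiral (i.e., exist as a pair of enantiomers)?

1

In an octahedral complex each vertex has one trans partner and four cis neighbours.
Each en is bidentate and must span two cis positions.
The distinct arrangements are (2 in all): SCN and I mutually trans; SCN and I mutually cis (chiral).
One of these lacks any improper symmetry element and so occurs as an enantiomeric pair, giving 2 + 1 = 3 stereoisomers in total.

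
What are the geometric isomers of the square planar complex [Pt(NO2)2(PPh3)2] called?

Working through the distinct placements yields 2 geometric isomers: NO2 cis; NO2 trans.

cis and trans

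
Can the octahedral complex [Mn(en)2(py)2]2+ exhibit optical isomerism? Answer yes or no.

yes

In an octahedral complex each vertex has one trans partner and four cis neighbours.
Each en is bidentate and must span two cis positions.
The distinct arrangements are (2 in all): py trans; py cis (chiral).
One of these lacks any improper symmetry element and so occurs as an enantiomeric pair, giving 2 + 1 = 3 stereoisomers in total.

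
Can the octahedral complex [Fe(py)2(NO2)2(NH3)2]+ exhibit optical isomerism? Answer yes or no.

yes

The distinct arrangements are (5 in all): py trans, NO2 trans, NH3 trans; py cis, NO2 cis, NH3 trans; py trans, NO2 cis, NH3 cis; py cis, NO2 cis, NH3 cis (chiral); py cis, NO2 trans, NH3 cis.
One of these lacks any improper symmetry element and so occurs as an enantiomeric pair, giving 5 + 1 = 6 stereoisomers in total.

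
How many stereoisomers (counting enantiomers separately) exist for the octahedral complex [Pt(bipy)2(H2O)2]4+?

3

An octahedron has six vertices in three trans pairs; every non-trans pair is cis.
Each bipy is bidentate and must span two cis positions.
Systematic placement gives 2 geometric isomers: H2O trans; H2O cis (chiral).
One of these lacks any improper symmetry element and so occurs as an enantiomeric pair, giving 2 + 1 = 3 stereoisomers in total.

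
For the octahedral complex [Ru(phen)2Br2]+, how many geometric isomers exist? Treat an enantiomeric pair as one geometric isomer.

2

Each phen is bidentate and must span two cis positions.
The distinct arrangements are (2 in all): Br trans; Br cis (chiral).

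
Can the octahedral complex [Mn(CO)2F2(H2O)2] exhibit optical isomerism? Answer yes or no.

yes

The six octahedral sites form three mutually perpendicular trans pairs.
The distinct arrangements are (5 in all): CO trans, F trans, H2O trans; CO trans, F cis, H2O cis; CO cis, F cis, H2O trans; CO cis, F cis, H2O cis (chiral); CO cis, F trans, H2O cis.
One of these lacks any improper symmetry element and so occurs as an enantiomeric pair, giving 5 + 1 = 6 stereoisomers in total.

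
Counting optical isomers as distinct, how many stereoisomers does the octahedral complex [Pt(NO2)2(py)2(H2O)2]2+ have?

6

The six octahedral sites form three mutually perpendicular trans pairs.
Systematic placement gives 5 geometric isomers: NO2 trans, py trans, H2O trans; NO2 cis, py cis, H2O trans; NO2 cis, py trans, H2O cis; NO2 cis, py cis, H2O cis (chiral); NO2 trans, py cis, H2O cis.
One of these lacks any improper symmetry element and so occurs as an enantiomeric pair, giving 5 + 1 = 6 stereoisomers in total.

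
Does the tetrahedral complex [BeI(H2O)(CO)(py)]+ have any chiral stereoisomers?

In a tetrahedral complex all four positions are equivalent and every pair of ligands is adjacent — there is no cis/trans distinction.
Only one geometric arrangement is possible; it has no improper symmetry element, so it exists as a pair of enantiomers (2 stereoisomers).

yes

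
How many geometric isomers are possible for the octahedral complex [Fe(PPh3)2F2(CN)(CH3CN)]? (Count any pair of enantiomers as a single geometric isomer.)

The six octahedral sites form three mutually perpendicular trans pairs.
Systematic placement gives 6 geometric isomers: PPh3 trans, F trans; PPh3 cis, F cis (3 arrangements, 2 chiral); PPh3 trans, F cis; PPh3 cis, F trans.

6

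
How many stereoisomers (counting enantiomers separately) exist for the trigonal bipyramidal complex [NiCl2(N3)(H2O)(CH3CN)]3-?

10

A trigonal bipyramid has two axial and three equatorial sites, which are chemically inequivalent.
Exhaustive case analysis gives 7 geometric isomers.
Of these, 3 lack any improper symmetry element and so occur as enantiomeric pairs, giving 7 + 3 = 10 stereoisomers in total.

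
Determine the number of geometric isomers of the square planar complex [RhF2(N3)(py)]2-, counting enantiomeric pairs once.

2

In a square planar complex each vertex has one trans partner and two cis neighbours.
There are 2 geometric isomers: F cis; F trans.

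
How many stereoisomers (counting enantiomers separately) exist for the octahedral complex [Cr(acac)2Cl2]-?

The six octahedral sites form three mutually perpendicular trans pairs.
Each acac is bidentate and must span two cis positions.
There are 2 geometric isomers: Cl trans; Cl cis (chiral).
One of these lacks any improper symmetry element and so occurs as an enantiomeric pair, giving 2 + 1 = 3 stereoisomers in total.

3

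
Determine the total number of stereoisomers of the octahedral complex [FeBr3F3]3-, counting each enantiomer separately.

2

The distinct arrangements are (2 in all): Br mer; Br fac.
Each arrangement has an internal mirror plane or centre of symmetry, so none is chiral.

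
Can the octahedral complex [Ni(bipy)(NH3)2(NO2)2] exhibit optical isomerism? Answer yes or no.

yes

The six octahedral sites form three mutually perpendicular trans pairs.
Each bipy is bidentate and must span two cis positions.
There are 3 geometric isomers: NH3 trans, NO2 cis; NH3 cis, NO2 cis (chiral); NH3 cis, NO2 trans.
One of these lacks any improper symmetry element and so occurs as an enantiomeric pair, giving 3 + 1 = 4 stereoisomers in total.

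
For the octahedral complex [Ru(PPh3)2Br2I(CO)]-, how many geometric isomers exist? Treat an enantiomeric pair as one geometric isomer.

6

The six octahedral sites form three mutually perpendicular trans pairs.
The distinct arrangements are (6 in all): PPh3 trans, Br trans; PPh3 cis, Br trans; PPh3 trans, Br cis; PPh3 cis, Br cis (3 arrangements, 2 chiral).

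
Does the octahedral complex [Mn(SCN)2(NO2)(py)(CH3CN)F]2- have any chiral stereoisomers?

In an octahedral complex each vertex has one trans partner and four cis neighbours.
Exhaustive case analysis gives 9 geometric isomers.
Of these, 6 lack any improper symmetry element and so occur as enantiomeric pairs, giving 9 + 6 = 15 stereoisomers in total.

yes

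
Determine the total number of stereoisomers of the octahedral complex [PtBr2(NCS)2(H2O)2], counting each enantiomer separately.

An octahedron has six vertices in three trans pairs; every non-trans pair is cis.
Working through the distinct placements yields 5 geometric isomers: Br trans, NCS trans, H2O trans; Br trans, NCS cis, H2O cis; Br cis, NCS trans, H2O cis; Br cis, NCS cis, H2O cis (chiral); Br cis, NCS cis, H2O trans.
One of these lacks any improper symmetry element and so occurs as an enantiomeric pair, giving 5 + 1 = 6 stereoisomers in total.

6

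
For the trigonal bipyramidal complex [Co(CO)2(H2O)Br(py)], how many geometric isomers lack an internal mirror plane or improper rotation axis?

3

In a trigonal bipyramid the two axial positions differ from the three equatorial ones.
Systematic enumeration (placing each ligand type in turn and discarding arrangements equivalent by rotation or reflection) gives 7 geometric isomers.
Of these, 3 lack any improper symmetry element and so occur as enantiomeric pairs, giving 7 + 3 = 10 stereoisomers in total.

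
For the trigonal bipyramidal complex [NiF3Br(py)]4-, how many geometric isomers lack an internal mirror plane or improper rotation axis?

In a trigonal bipyramid the two axial positions differ from the three equatorial ones.
There are 4 geometric isomers: Br axial, py equatorial; Br axial, py axial; Br equatorial, py equatorial; Br equatorial, py axial.
Each arrangement has an internal mirror plane or centre of symmetry, so none is chiral.

0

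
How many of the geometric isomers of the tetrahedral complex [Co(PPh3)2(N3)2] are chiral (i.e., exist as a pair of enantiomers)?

0

All four vertices of a tetrahedron are equivalent and mutually adjacent, so cis/trans isomerism cannot arise.
Only one geometric arrangement is possible.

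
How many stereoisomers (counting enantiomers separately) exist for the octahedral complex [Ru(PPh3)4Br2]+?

2

In an octahedral complex each vertex has one trans partner and four cis neighbours.
The distinct arrangements are (2 in all): Br trans; Br cis.
Each arrangement has an internal mirror plane or centre of symmetry, so none is chiral.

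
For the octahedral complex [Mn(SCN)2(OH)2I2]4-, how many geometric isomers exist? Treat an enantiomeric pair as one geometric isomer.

The six octahedral sites form three mutually perpendicular trans pairs.
The distinct arrangements are (5 in all): SCN trans, OH trans, I trans; SCN cis, OH cis, I trans; SCN trans, OH cis, I cis; SCN cis, OH cis, I cis (chiral); SCN cis, OH trans, I cis.

5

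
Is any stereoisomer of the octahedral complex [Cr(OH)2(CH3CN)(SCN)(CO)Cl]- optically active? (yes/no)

yes

The six octahedral sites form three mutually perpendicular trans pairs.
Placing the ligands in turn and identifying arrangements related by rotation or reflection leaves 9 distinct geometric isomers.
Of these, 6 lack any improper symmetry element and so occur as enantiomeric pairs, giving 9 + 6 = 15 stereoisomers in total.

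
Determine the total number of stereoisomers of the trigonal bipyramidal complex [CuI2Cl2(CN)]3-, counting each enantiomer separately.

6

Systematic enumeration (placing each ligand type in turn and discarding arrangements equivalent by rotation or reflection) gives 5 geometric isomers.
One of these lacks any improper symmetry element and so occurs as an enantiomeric pair, giving 5 + 1 = 6 stereoisomers in total.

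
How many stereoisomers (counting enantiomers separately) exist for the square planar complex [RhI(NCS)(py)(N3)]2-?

In a square planar complex each vertex has one trans partner and two cis neighbours.
Systematic placement gives 3 geometric isomers: (I/NCS trans, N3/py trans); (I/py trans, N3/NCS trans); (I/N3 trans, NCS/py trans).
Each arrangement has an internal mirror plane or centre of symmetry, so none is chiral.

3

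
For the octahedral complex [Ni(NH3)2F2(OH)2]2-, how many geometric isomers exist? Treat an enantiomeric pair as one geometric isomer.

5

The six octahedral sites form three mutually perpendicular trans pairs.
The distinct arrangements are (5 in all): NH3 trans, F trans, OH trans; NH3 cis, F trans, OH cis; NH3 cis, F cis, OH trans; NH3 cis, F cis, OH cis (chiral); NH3 trans, F cis, OH cis.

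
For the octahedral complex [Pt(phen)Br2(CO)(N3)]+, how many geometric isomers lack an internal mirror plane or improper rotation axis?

2

The six octahedral sites form three mutually perpendicular trans pairs.
Each phen is bidentate and must span two cis positions.
Working through the distinct placements yields 4 geometric isomers: Br trans; Br cis (3 arrangements, 2 chiral).
Of these, 2 lack any improper symmetry element and so occur as enantiomeric pairs, giving 4 + 2 = 6 stereoisomers in total.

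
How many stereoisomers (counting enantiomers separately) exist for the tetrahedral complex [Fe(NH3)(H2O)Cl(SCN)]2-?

2

Only one geometric arrangement is possible; it has no improper symmetry element, so it exists as a pair of enantiomers (2 stereoisomers).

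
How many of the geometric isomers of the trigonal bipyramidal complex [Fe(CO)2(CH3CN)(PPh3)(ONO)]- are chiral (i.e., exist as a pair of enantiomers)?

A trigonal bipyramid has two axial and three equatorial sites, which are chemically inequivalent.
Placing the ligands in turn and identifying arrangements related by rotation or reflection leaves 7 distinct geometric isomers.
Of these, 3 lack any improper symmetry element and so occur as enantiomeric pairs, giving 7 + 3 = 10 stereoisomers in total.

3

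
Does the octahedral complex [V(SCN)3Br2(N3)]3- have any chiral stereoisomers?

no

An octahedron has six vertices in three trans pairs; every non-trans pair is cis.
Systematic placement gives 3 geometric isomers: SCN mer, Br trans; SCN mer, Br cis; SCN fac, Br cis.
Each arrangement has an internal mirror plane or centre of symmetry, so none is chiral.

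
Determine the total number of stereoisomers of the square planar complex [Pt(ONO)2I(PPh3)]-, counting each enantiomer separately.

In a square planar complex each vertex has one trans partner and two cis neighbours.
The distinct arrangements are (2 in all): ONO cis; ONO trans.
Each arrangement has an internal mirror plane or centre of symmetry, so none is chiral.

2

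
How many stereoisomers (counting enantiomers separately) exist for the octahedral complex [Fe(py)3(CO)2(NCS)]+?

The six octahedral sites form three mutually perpendicular trans pairs.
There are 3 geometric isomers: py mer, CO trans; py mer, CO cis; py fac, CO cis.
Each arrangement has an internal mirror plane or centre of symmetry, so none is chiral.

3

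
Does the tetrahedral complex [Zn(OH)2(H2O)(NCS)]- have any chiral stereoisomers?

All four vertices of a tetrahedron are equivalent and mutually adjacent, so cis/trans isomerism cannot arise.
Only one geometric arrangement is possible.

no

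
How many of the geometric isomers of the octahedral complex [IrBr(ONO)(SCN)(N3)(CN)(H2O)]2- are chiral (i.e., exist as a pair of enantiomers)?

15

An octahedron has six vertices in three trans pairs; every non-trans pair is cis.
Placing the ligands in turn and identifying arrangements related by rotation or reflection leaves 15 distinct geometric isomers.
Of these, 15 lack any improper symmetry element and so occur as enantiomeric pairs, giving 15 + 15 = 30 stereoisomers in total.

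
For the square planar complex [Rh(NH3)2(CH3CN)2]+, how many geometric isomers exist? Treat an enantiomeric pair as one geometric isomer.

A square has two trans pairs of vertices; adjacent vertices are cis.
Working through the distinct placements yields 2 geometric isomers: NH3 cis; NH3 trans.

2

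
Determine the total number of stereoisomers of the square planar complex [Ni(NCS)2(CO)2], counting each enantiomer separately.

A square has two trans pairs of vertices; adjacent vertices are cis.
The distinct arrangements are (2 in all): NCS cis; NCS trans.
Each arrangement has an internal mirror plane or centre of symmetry, so none is chiral.

2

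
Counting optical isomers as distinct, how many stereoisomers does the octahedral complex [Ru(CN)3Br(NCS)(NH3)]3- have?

There are 4 geometric isomers: CN mer (3 arrangements); CN fac (chiral).
One of these lacks any improper symmetry element and so occurs as an enantiomeric pair, giving 4 + 1 = 5 stereoisomers in total.

5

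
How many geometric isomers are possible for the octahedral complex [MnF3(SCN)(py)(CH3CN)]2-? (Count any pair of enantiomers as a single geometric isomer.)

The six octahedral sites form three mutually perpendicular trans pairs.
Systematic placement gives 4 geometric isomers: F mer (3 arrangements); F fac (chiral).

4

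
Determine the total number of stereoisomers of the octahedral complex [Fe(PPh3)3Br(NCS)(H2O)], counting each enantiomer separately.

In an octahedral complex each vertex has one trans partner and four cis neighbours.
Working through the distinct placements yields 4 geometric isomers: PPh3 mer (3 arrangements); PPh3 fac (chiral).
One of these lacks any improper symmetry element and so occurs as an enantiomeric pair, giving 4 + 1 = 5 stereoisomers in total.

5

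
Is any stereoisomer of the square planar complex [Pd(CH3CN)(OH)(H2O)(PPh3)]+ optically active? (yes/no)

no

In a square planar complex each vertex has one trans partner and two cis neighbours.
Working through the distinct placements yields 3 geometric isomers: (CH3CN/OH trans, H2O/PPh3 trans); (CH3CN/PPh3 trans, H2O/OH trans); (CH3CN/H2O trans, OH/PPh3 trans).
Each arrangement has an internal mirror plane or centre of symmetry, so none is chiral.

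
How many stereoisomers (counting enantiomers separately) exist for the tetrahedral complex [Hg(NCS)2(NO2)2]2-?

All four vertices of a tetrahedron are equivalent and mutually adjacent, so cis/trans isomerism cannot arise.
Only one geometric arrangement is possible.

1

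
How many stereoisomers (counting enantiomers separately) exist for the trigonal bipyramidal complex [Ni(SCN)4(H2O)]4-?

2

There are 2 geometric isomers: H2O axial; H2O equatorial.
Each arrangement has an internal mirror plane or centre of symmetry, so none is chiral.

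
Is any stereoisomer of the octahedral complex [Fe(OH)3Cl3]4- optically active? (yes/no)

no

The six octahedral sites form three mutually perpendicular trans pairs.
Working through the distinct placements yields 2 geometric isomers: OH mer; OH fac.
Each arrangement has an internal mirror plane or centre of symmetry, so none is chiral.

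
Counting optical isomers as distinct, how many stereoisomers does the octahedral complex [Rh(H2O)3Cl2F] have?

There are 3 geometric isomers: H2O mer, Cl trans; H2O mer, Cl cis; H2O fac, Cl cis.
Each arrangement has an internal mirror plane or centre of symmetry, so none is chiral.

3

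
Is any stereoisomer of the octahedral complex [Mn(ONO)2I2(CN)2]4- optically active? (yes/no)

The six octahedral sites form three mutually perpendicular trans pairs.
The distinct arrangements are (5 in all): ONO trans, I trans, CN trans; ONO cis, I cis, CN trans; ONO trans, I cis, CN cis; ONO cis, I cis, CN cis (chiral); ONO cis, I trans, CN cis.
One of these lacks any improper symmetry element and so occurs as an enantiomeric pair, giving 5 + 1 = 6 stereoisomers in total.

yes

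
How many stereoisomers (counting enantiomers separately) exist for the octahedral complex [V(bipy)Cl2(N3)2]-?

An octahedron has six vertices in three trans pairs; every non-trans pair is cis.
Each bipy is bidentate and must span two cis positions.
There are 3 geometric isomers: Cl trans, N3 cis; Cl cis, N3 cis (chiral); Cl cis, N3 trans.
One of these lacks any improper symmetry element and so occurs as an enantiomeric pair, giving 3 + 1 = 4 stereoisomers in total.

4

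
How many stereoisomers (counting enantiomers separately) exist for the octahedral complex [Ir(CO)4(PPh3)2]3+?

In an octahedral complex each vertex has one trans partner and four cis neighbours.
Working through the distinct placements yields 2 geometric isomers: PPh3 trans; PPh3 cis.
Each arrangement has an internal mirror plane or centre of symmetry, so none is chiral.

2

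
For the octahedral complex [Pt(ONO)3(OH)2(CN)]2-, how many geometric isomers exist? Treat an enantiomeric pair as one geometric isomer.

3

There are 3 geometric isomers: ONO mer, OH cis; ONO mer, OH trans; ONO fac, OH cis.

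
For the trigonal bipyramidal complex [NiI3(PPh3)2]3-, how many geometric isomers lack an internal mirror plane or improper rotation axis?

0

In a trigonal bipyramid the two axial positions differ from the three equatorial ones.
There are 3 geometric isomers: PPh3 both equatorial; PPh3 one axial, one equatorial; PPh3 both axial.
Each arrangement has an internal mirror plane or centre of symmetry, so none is chiral.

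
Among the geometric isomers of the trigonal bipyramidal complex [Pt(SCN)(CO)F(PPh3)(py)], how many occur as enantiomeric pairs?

10

In a trigonal bipyramid the two axial positions differ from the three equatorial ones.
Placing the ligands in turn and identifying arrangements related by rotation or reflection leaves 10 distinct geometric isomers.
Of these, 10 lack any improper symmetry element and so occur as enantiomeric pairs, giving 10 + 10 = 20 stereoisomers in total.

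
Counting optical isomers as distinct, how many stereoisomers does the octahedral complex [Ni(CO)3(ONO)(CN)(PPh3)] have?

5

Systematic placement gives 4 geometric isomers: CO mer (3 arrangements); CO fac (chiral).
One of these lacks any improper symmetry element and so occurs as an enantiomeric pair, giving 4 + 1 = 5 stereoisomers in total.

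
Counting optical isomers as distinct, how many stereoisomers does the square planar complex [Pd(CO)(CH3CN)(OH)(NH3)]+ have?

3

In a square planar complex each vertex has one trans partner and two cis neighbours.
Working through the distinct placements yields 3 geometric isomers: (CH3CN/NH3 trans, CO/OH trans); (CH3CN/OH trans, CO/NH3 trans); (CH3CN/CO trans, NH3/OH trans).
Each arrangement has an internal mirror plane or centre of symmetry, so none is chiral.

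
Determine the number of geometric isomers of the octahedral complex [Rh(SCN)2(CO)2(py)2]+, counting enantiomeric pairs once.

In an octahedral complex each vertex has one trans partner and four cis neighbours.
Working through the distinct placements yields 5 geometric isomers: SCN trans, CO trans, py trans; SCN cis, CO trans, py cis; SCN cis, CO cis, py trans; SCN cis, CO cis, py cis (chiral); SCN trans, CO cis, py cis.

5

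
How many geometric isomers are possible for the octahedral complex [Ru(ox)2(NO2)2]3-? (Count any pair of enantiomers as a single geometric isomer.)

2

In an octahedral complex each vertex has one trans partner and four cis neighbours.
Each ox is bidentate and must span two cis positions.
Working through the distinct placements yields 2 geometric isomers: NO2 trans; NO2 cis (chiral).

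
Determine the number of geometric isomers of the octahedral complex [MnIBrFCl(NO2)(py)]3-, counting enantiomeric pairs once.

15

Systematic enumeration (placing each ligand type in turn and discarding arrangements equivalent by rotation or reflection) gives 15 geometric isomers.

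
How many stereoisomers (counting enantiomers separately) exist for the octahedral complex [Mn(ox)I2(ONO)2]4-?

4

An octahedron has six vertices in three trans pairs; every non-trans pair is cis.
Each ox is bidentate and must span two cis positions.
The distinct arrangements are (3 in all): I trans, ONO cis; I cis, ONO cis (chiral); I cis, ONO trans.
One of these lacks any improper symmetry element and so occurs as an enantiomeric pair, giving 3 + 1 = 4 stereoisomers in total.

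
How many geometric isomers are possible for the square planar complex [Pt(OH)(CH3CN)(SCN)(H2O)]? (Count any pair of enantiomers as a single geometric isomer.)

In a square planar complex each vertex has one trans partner and two cis neighbours.
Working through the distinct placements yields 3 geometric isomers: (CH3CN/OH trans, H2O/SCN trans); (CH3CN/SCN trans, H2O/OH trans); (CH3CN/H2O trans, OH/SCN trans).

3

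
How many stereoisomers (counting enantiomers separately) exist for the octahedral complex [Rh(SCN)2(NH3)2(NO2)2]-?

6

Working through the distinct placements yields 5 geometric isomers: SCN trans, NH3 trans, NO2 trans; SCN cis, NH3 trans, NO2 cis; SCN trans, NH3 cis, NO2 cis; SCN cis, NH3 cis, NO2 cis (chiral); SCN cis, NH3 cis, NO2 trans.
One of these lacks any improper symmetry element and so occurs as an enantiomeric pair, giving 5 + 1 = 6 stereoisomers in total.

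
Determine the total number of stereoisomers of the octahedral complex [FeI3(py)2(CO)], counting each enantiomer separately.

3

In an octahedral complex each vertex has one trans partner and four cis neighbours.
Systematic placement gives 3 geometric isomers: I mer, py trans; I fac, py cis; I mer, py cis.
Each arrangement has an internal mirror plane or centre of symmetry, so none is chiral.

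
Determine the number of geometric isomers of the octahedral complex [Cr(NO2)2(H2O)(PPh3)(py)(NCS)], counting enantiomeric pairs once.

An octahedron has six vertices in three trans pairs; every non-trans pair is cis.
Exhaustive case analysis gives 9 geometric isomers.

9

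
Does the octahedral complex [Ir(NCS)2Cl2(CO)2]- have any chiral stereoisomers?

The six octahedral sites form three mutually perpendicular trans pairs.
There are 5 geometric isomers: NCS trans, Cl trans, CO trans; NCS cis, Cl cis, CO trans; NCS trans, Cl cis, CO cis; NCS cis, Cl cis, CO cis (chiral); NCS cis, Cl trans, CO cis.
One of these lacks any improper symmetry element and so occurs as an enantiomeric pair, giving 5 + 1 = 6 stereoisomers in total.

yes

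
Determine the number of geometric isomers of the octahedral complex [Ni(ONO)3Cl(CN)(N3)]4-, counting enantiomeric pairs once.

4

The six octahedral sites form three mutually perpendicular trans pairs.
There are 4 geometric isomers: ONO mer (3 arrangements); ONO fac (chiral).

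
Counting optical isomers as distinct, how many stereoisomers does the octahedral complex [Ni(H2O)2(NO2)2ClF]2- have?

8

In an octahedral complex each vertex has one trans partner and four cis neighbours.
There are 6 geometric isomers: H2O trans, NO2 trans; H2O cis, NO2 cis (3 arrangements, 2 chiral); H2O cis, NO2 trans; H2O trans, NO2 cis.
Of these, 2 lack any improper symmetry element and so occur as enantiomeric pairs, giving 6 + 2 = 8 stereoisomers in total.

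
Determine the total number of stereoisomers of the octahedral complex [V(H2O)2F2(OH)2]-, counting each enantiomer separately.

6

The six octahedral sites form three mutually perpendicular trans pairs.
There are 5 geometric isomers: H2O trans, F trans, OH trans; H2O cis, F trans, OH cis; H2O cis, F cis, OH trans; H2O cis, F cis, OH cis (chiral); H2O trans, F cis, OH cis.
One of these lacks any improper symmetry element and so occurs as an enantiomeric pair, giving 5 + 1 = 6 stereoisomers in total.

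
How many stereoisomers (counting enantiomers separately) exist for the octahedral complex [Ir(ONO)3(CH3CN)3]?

An octahedron has six vertices in three trans pairs; every non-trans pair is cis.
There are 2 geometric isomers: ONO mer; ONO fac.
Each arrangement has an internal mirror plane or centre of symmetry, so none is chiral.

2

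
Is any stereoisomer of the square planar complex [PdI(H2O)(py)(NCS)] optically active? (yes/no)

no

In a square planar complex each vertex has one trans partner and two cis neighbours.
The distinct arrangements are (3 in all): (H2O/NCS trans, I/py trans); (H2O/py trans, I/NCS trans); (H2O/I trans, NCS/py trans).
Each arrangement has an internal mirror plane or centre of symmetry, so none is chiral.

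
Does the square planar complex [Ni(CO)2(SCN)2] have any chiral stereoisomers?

In a square planar complex each vertex has one trans partner and two cis neighbours.
The distinct arrangements are (2 in all): CO cis; CO trans.
Each arrangement has an internal mirror plane or centre of symmetry, so none is chiral.

no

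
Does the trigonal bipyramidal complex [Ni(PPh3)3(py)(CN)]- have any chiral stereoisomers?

In a trigonal bipyramid the two axial positions differ from the three equatorial ones.
Working through the distinct placements yields 4 geometric isomers: py equatorial, CN axial; py axial, CN axial; py equatorial, CN equatorial; py axial, CN equatorial.
Each arrangement has an internal mirror plane or centre of symmetry, so none is chiral.

no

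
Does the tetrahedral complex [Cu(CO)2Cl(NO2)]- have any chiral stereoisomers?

no

In a tetrahedral complex all four positions are equivalent and every pair of ligands is adjacent — there is no cis/trans distinction.
Only one geometric arrangement is possible.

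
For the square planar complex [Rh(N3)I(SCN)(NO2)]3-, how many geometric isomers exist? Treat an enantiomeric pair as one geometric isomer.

3

In a square planar complex each vertex has one trans partner and two cis neighbours.
Systematic placement gives 3 geometric isomers: (I/NO2 trans, N3/SCN trans); (I/SCN trans, N3/NO2 trans); (I/N3 trans, NO2/SCN trans).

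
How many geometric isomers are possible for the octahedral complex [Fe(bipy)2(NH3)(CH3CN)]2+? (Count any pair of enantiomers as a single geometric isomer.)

In an octahedral complex each vertex has one trans partner and four cis neighbours.
Each bipy is bidentate and must span two cis positions.
There are 2 geometric isomers: NH3 and CH3CN mutually trans; NH3 and CH3CN mutually cis (chiral).

2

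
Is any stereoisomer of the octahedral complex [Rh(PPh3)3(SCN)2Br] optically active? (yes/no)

The six octahedral sites form three mutually perpendicular trans pairs.
Working through the distinct placements yields 3 geometric isomers: PPh3 mer, SCN trans; PPh3 fac, SCN cis; PPh3 mer, SCN cis.
Each arrangement has an internal mirror plane or centre of symmetry, so none is chiral.

no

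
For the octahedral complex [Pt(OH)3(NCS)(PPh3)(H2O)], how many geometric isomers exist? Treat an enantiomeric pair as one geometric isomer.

4

An octahedron has six vertices in three trans pairs; every non-trans pair is cis.
The distinct arrangements are (4 in all): OH mer (3 arrangements); OH fac (chiral).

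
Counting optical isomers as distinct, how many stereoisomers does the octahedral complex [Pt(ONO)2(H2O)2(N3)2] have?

6

The six octahedral sites form three mutually perpendicular trans pairs.
Working through the distinct placements yields 5 geometric isomers: ONO trans, H2O trans, N3 trans; ONO cis, H2O trans, N3 cis; ONO trans, H2O cis, N3 cis; ONO cis, H2O cis, N3 cis (chiral); ONO cis, H2O cis, N3 trans.
One of these lacks any improper symmetry element and so occurs as an enantiomeric pair, giving 5 + 1 = 6 stereoisomers in total.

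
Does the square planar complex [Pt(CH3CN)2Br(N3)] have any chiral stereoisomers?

no

Systematic placement gives 2 geometric isomers: CH3CN cis; CH3CN trans.
Each arrangement has an internal mirror plane or centre of symmetry, so none is chiral.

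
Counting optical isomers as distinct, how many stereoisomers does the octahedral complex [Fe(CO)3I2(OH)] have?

The six octahedral sites form three mutually perpendicular trans pairs.
Systematic placement gives 3 geometric isomers: CO mer, I cis; CO mer, I trans; CO fac, I cis.
Each arrangement has an internal mirror plane or centre of symmetry, so none is chiral.

3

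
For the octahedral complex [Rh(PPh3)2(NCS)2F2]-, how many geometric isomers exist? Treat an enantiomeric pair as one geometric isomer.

5

The six octahedral sites form three mutually perpendicular trans pairs.
The distinct arrangements are (5 in all): PPh3 trans, NCS trans, F trans; PPh3 cis, NCS cis, F trans; PPh3 trans, NCS cis, F cis; PPh3 cis, NCS cis, F cis (chiral); PPh3 cis, NCS trans, F cis.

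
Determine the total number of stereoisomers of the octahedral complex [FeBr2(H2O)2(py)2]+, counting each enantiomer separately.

6

The six octahedral sites form three mutually perpendicular trans pairs.
The distinct arrangements are (5 in all): Br trans, H2O trans, py trans; Br trans, H2O cis, py cis; Br cis, H2O cis, py trans; Br cis, H2O cis, py cis (chiral); Br cis, H2O trans, py cis.
One of these lacks any improper symmetry element and so occurs as an enantiomeric pair, giving 5 + 1 = 6 stereoisomers in total.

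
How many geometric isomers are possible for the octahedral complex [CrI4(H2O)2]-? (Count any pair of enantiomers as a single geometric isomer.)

2

The distinct arrangements are (2 in all): H2O trans; H2O cis.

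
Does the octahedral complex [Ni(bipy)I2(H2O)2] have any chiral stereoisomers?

An octahedron has six vertices in three trans pairs; every non-trans pair is cis.
Each bipy is bidentate and must span two cis positions.
Working through the distinct placements yields 3 geometric isomers: I cis, H2O trans; I cis, H2O cis (chiral); I trans, H2O cis.
One of these lacks any improper symmetry element and so occurs as an enantiomeric pair, giving 3 + 1 = 4 stereoisomers in total.

yes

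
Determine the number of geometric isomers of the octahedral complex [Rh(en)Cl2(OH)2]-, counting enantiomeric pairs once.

3

An octahedron has six vertices in three trans pairs; every non-trans pair is cis.
Each en is bidentate and must span two cis positions.
Working through the distinct placements yields 3 geometric isomers: Cl trans, OH cis; Cl cis, OH cis (chiral); Cl cis, OH trans.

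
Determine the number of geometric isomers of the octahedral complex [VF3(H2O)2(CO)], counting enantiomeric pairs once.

The six octahedral sites form three mutually perpendicular trans pairs.
Systematic placement gives 3 geometric isomers: F mer, H2O trans; F fac, H2O cis; F mer, H2O cis.

3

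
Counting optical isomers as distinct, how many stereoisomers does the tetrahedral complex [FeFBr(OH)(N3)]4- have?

2

All four vertices of a tetrahedron are equivalent and mutually adjacent, so cis/trans isomerism cannot arise.
Only one geometric arrangement is possible; it has no improper symmetry element, so it exists as a pair of enantiomers (2 stereoisomers).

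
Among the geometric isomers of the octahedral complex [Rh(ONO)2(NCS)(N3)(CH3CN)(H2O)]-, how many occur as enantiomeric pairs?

6

An octahedron has six vertices in three trans pairs; every non-trans pair is cis.
Exhaustive case analysis gives 9 geometric isomers.
Of these, 6 lack any improper symmetry element and so occur as enantiomeric pairs, giving 9 + 6 = 15 stereoisomers in total.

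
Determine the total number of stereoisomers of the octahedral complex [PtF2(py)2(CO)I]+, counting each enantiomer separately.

An octahedron has six vertices in three trans pairs; every non-trans pair is cis.
Working through the distinct placements yields 6 geometric isomers: F cis, py trans; F cis, py cis (3 arrangements, 2 chiral); F trans, py trans; F trans, py cis.
Of these, 2 lack any improper symmetry element and so occur as enantiomeric pairs, giving 6 + 2 = 8 stereoisomers in total.

8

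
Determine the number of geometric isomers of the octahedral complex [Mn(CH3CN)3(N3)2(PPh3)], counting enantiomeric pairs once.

3

An octahedron has six vertices in three trans pairs; every non-trans pair is cis.
Systematic placement gives 3 geometric isomers: CH3CN mer, N3 cis; CH3CN mer, N3 trans; CH3CN fac, N3 cis.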